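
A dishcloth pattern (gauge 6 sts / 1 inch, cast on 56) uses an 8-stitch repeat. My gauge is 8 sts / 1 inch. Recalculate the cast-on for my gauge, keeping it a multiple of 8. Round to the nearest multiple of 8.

56 × 8 / 6 = 74.67.
Nearest multiple of 8: 72.

Cast on 72 stitches.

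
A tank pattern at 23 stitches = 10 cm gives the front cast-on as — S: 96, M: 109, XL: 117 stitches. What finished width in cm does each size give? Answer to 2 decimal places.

S 41.74 cm; M 47.39 cm; XL 50.87 cm.

23/10 = 2.3 sts per cm.
S: 96 / 2.3 = 41.739 → 41.74 cm.
M: 109 / 2.3 = 47.391 → 47.39 cm.
XL: 117 / 2.3 = 50.870 → 50.87 cm.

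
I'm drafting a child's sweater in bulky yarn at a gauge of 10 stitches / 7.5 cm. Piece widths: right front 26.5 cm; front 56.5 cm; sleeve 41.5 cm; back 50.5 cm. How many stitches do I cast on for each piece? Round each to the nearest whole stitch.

right front 35; front 75; sleeve 55; back 67.

Rate = 10/7.5 = 1.333 sts per cm.
right front: 26.5 × 1.333 = 35.33 → 35.
front: 56.5 × 1.333 = 75.33 → 75.
sleeve: 41.5 × 1.333 = 55.33 → 55.
back: 50.5 × 1.333 = 67.33 → 67.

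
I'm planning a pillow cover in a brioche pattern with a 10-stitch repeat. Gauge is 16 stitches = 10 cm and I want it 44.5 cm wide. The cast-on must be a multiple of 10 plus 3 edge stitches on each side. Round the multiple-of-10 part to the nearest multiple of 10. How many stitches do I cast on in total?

CO 76 sts.

16 / 10 = 1.6 sts per cm.
44.5 × 1.6 = 71.20 sts.
Less 6 edge sts → 65.20 for the repeat.
Nearest multiple of 10: 70.
Add back 6 edge sts → 76.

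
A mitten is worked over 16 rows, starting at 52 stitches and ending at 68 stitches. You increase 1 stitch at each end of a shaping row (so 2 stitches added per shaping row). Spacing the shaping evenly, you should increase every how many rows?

Increase every 2nd row.

Stitches to add: |68 − 52| = 16.
Shaping rows needed: 16 / 2 = 8.
16 rows / 8 = every 2 rows.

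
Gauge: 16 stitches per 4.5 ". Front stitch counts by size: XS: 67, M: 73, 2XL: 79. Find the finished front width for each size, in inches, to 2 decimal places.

XS 18.84 inches; M 20.53 inches; 2XL 22.22 inches.

16/4.5 = 3.556 sts per in.
XS: 67 / 3.556 = 18.844 → 18.84 in.
M: 73 / 3.556 = 20.531 → 20.53 in.
2XL: 79 / 3.556 = 22.219 → 22.22 in.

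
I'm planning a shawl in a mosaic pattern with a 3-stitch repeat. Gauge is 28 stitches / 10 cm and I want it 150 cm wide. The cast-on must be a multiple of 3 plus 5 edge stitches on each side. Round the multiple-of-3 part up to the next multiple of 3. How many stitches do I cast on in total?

CO 421 sts.

28 / 10 = 2.8 sts per cm.
150 × 2.8 = 420.00 sts.
Less 10 edge sts → 410.00 for the repeat.
Next multiple of 3: 411.
Add back 10 edge sts → 421.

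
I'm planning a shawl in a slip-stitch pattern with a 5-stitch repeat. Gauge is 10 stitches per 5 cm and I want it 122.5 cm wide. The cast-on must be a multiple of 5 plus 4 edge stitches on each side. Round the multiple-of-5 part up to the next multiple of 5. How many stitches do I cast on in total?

10 / 5 = 2 sts per cm.
122.5 × 2 = 245.00 sts.
Less 8 edge sts → 237.00 for the repeat.
Next multiple of 5: 240.
Add back 8 edge sts → 248.

Cast on 248 stitches.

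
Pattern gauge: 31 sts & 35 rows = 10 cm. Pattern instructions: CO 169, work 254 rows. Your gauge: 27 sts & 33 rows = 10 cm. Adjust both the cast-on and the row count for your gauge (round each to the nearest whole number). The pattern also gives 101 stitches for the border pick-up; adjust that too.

Stitches: 169 × 27/31 = 147.19 → 147.
Rows: 254 × 33/35 = 239.49 → 239.
border pick-up: 101 × 27/31 = 87.97 → 88.

Cast on 147 stitches; work 239 rows; border pick-up 88 stitches.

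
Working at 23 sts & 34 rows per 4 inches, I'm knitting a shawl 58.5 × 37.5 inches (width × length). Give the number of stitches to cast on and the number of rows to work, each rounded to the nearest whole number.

Cast on 336 stitches and work 319 rows.

Stitch gauge = 23/4 = 5.75 sts/in; 58.5 × 5.75 = 336.38 → 336 sts.
Row gauge = 34/4 = 8.5 rows/in; 37.5 × 8.5 = 318.75 → 319 rows.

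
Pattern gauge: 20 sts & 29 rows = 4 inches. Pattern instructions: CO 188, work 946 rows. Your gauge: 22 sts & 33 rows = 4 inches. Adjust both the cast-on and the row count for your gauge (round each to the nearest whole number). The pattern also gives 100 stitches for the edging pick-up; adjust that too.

Cast on 207 stitches; work 1076 rows; edging pick-up 110 stitches.

Stitches: 188 × 22/20 = 206.80 → 207.
Rows: 946 × 33/29 = 1076.48 → 1076.
edging pick-up: 100 × 22/20 = 110.00 → 110.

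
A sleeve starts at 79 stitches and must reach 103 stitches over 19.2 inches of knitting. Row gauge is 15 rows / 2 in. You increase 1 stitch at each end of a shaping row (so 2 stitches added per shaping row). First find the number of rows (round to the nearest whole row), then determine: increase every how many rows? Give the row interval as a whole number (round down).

Increase every 12th row.

Rows = 19.2 × 7.5 = 144.0 → 144 rows.
Stitches to add: 24 → 12 shaping rows (at 2 st each).
144 / 12 = 12.00 → every 12 rows.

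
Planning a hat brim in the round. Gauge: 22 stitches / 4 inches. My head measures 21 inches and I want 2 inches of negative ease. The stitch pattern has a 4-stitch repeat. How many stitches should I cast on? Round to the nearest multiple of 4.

Finished = 21 − 2 = 19 inches.
22 / 4 = 5.5 sts/in.
19 × 5.5 = 104.50 sts.
Nearest multiple of 4: 104.

104 stitches.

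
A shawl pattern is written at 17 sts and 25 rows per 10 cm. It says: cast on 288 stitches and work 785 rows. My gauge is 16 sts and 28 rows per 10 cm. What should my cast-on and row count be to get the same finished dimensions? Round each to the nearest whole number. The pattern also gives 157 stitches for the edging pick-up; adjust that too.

Stitches: 288 × 16/17 = 271.06 → 271.
Rows: 785 × 28/25 = 879.20 → 879.
edging pick-up: 157 × 16/17 = 147.76 → 148.

Cast on 271 stitches; work 879 rows; edging pick-up 148 stitches.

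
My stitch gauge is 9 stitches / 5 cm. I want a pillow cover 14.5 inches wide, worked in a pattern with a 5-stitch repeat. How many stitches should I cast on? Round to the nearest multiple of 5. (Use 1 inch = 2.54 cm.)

CO 65 sts.

14.5 in = 14.5 × 2.54 = 36.83 cm.
9 / 5 = 1.8 sts/cm.
36.83 × 1.8 = 66.29 sts.
→ 65.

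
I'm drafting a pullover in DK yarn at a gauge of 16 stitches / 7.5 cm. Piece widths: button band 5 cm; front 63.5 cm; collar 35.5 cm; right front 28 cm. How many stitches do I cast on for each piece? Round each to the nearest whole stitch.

button band 11; front 135; collar 76; right front 60.

Rate = 16/7.5 = 2.133 sts per cm.
button band: 5 × 2.133 = 10.67 → 11.
front: 63.5 × 2.133 = 135.47 → 135.
collar: 35.5 × 2.133 = 75.73 → 76.
right front: 28 × 2.133 = 59.73 → 60.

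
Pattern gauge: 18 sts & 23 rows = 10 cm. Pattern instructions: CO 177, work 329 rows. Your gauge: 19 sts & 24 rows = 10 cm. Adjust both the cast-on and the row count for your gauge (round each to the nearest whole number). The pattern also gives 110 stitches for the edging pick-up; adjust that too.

Cast on 187 stitches; work 343 rows; edging pick-up 116 stitches.

Stitches: 177 × 19/18 = 186.83 → 187.
Rows: 329 × 24/23 = 343.30 → 343.
edging pick-up: 110 × 19/18 = 116.11 → 116.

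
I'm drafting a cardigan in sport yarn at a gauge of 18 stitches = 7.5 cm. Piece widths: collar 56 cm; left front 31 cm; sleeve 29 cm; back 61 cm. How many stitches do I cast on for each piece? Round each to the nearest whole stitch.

Rate = 18/7.5 = 2.4 sts per cm.
collar: 56 × 2.4 = 134.40 → 134.
left front: 31 × 2.4 = 74.40 → 74.
sleeve: 29 × 2.4 = 69.60 → 70.
back: 61 × 2.4 = 146.40 → 146.

collar 134; left front 74; sleeve 70; back 146.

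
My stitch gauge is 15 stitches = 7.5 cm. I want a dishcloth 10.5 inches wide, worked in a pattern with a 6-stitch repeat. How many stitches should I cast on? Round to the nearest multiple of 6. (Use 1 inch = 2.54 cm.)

CO 54 sts.

10.5 in = 10.5 × 2.54 = 26.67 cm.
15 / 7.5 = 2 sts/cm.
26.67 × 2 = 53.34 sts.
→ 54.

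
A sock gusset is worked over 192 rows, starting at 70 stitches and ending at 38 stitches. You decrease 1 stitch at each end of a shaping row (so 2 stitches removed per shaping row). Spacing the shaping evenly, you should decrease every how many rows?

Stitches to remove: |38 − 70| = 32.
Shaping rows needed: 32 / 2 = 16.
192 rows / 16 = every 12 rows.

Decrease every 12th row.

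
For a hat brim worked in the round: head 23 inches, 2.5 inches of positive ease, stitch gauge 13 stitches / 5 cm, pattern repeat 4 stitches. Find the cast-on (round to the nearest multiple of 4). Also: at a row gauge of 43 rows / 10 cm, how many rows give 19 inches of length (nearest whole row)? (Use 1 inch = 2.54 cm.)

Finished = 23 + 2.5 = 25.5 inches.
25.5 inches × 2.54 = 64.77 cm.
13/5 = 2.6 sts per cm; 64.77 × 2.6 = 168.40 sts.
Nearest multiple of 4 → 168.
19 inches = 48.26 cm; × 4.3 = 207.52 → 208 rows.

Cast on 168 stitches; work 208 rows.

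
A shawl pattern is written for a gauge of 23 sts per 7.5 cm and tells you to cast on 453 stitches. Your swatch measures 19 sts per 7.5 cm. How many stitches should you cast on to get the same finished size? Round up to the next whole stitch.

375 stitches.

Scale factor = 19 / 23 = 0.826.
453 × 19 / 23 = 374.22 sts.
→ 375 sts.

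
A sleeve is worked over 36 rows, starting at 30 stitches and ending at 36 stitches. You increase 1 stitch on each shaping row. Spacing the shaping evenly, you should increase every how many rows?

Stitches to add: |36 − 30| = 6.
Shaping rows needed: 6 / 1 = 6.
36 rows / 6 = every 6 rows.

Increase every 6th row.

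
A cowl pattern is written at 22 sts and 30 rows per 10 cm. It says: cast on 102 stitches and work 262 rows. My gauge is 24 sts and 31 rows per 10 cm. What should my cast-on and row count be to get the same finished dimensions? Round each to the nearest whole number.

Cast on 111 stitches; work 271 rows.

Stitches: 102 × 24/22 = 111.27 → 111.
Rows: 262 × 31/30 = 270.73 → 271.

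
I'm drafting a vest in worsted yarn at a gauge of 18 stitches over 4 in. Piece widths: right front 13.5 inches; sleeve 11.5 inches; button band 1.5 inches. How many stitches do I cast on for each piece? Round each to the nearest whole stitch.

Rate = 18/4 = 4.5 sts per in.
right front: 13.5 × 4.5 = 60.75 → 61.
sleeve: 11.5 × 4.5 = 51.75 → 52.
button band: 1.5 × 4.5 = 6.75 → 7.

right front 61; sleeve 52; button band 7.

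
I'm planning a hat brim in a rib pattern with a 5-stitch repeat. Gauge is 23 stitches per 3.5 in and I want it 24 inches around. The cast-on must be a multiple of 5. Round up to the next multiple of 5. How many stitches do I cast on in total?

23 / 3.5 = 6.571 sts per inch.
24 × 6.571 = 157.71 sts.
Next multiple of 5: 160.

Cast on 160 stitches.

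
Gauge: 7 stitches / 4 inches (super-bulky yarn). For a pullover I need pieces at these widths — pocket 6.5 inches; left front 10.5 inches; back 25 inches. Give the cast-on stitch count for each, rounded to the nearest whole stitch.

pocket 11; left front 18; back 44.

Rate = 7/4 = 1.75 sts per in.
pocket: 6.5 × 1.75 = 11.38 → 11.
left front: 10.5 × 1.75 = 18.38 → 18.
back: 25 × 1.75 = 43.75 → 44.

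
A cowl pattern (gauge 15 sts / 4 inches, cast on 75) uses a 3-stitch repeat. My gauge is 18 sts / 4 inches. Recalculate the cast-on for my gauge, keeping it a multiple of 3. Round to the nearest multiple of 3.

75 × 18 / 15 = 90.00.
Nearest multiple of 3: 90.

90 stitches.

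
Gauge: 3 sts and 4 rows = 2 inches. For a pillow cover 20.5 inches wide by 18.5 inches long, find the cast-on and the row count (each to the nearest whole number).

Stitch gauge = 3/2 = 1.5 sts/in; 20.5 × 1.5 = 30.75 → 31 sts.
Row gauge = 4/2 = 2 rows/in; 18.5 × 2 = 37.00 → 37 rows.

Cast on 31 stitches and work 37 rows.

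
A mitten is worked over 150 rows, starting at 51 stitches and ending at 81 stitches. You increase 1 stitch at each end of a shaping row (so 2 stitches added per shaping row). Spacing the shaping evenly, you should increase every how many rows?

Increase every 10th row.

Stitches to add: |81 − 51| = 30.
Shaping rows needed: 30 / 2 = 15.
150 rows / 15 = every 10 rows.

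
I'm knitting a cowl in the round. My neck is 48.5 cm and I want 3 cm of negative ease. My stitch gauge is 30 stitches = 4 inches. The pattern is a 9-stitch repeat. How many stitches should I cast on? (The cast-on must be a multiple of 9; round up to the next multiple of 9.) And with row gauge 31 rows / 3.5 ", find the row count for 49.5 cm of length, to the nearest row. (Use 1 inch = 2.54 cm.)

Cast on 135 stitches; work 173 rows.

Finished = 48.5 − 3 = 45.5 cm.
45.5 cm × 1/2.54 = 17.91 inches.
30/4 = 7.5 sts per in; 17.91 × 7.5 = 134.35 sts.
Next multiple of 9 → 135.
49.5 cm = 19.49 inches; × 8.857 = 172.61 → 173 rows.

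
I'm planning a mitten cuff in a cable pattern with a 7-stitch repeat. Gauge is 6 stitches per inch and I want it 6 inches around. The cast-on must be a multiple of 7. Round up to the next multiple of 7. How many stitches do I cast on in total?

6 / 1 = 6 sts per inch.
6 × 6 = 36.00 sts.
Next multiple of 7: 42.

42 stitches.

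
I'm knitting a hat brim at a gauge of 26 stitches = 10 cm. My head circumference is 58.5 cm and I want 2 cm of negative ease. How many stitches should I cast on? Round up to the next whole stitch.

Finished = 58.5 − 2 = 56.5 cm.
26 / 10 = 2.6 sts per cm.
56.50 × 2.6 = 146.90 sts.
→ 147 sts.

Cast on 147 stitches.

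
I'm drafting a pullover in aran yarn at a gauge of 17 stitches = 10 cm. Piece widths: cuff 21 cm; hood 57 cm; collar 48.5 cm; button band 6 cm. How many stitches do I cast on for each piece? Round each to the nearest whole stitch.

cuff 36; hood 97; collar 82; button band 10.

Rate = 17/10 = 1.7 sts per cm.
cuff: 21 × 1.7 = 35.70 → 36.
hood: 57 × 1.7 = 96.90 → 97.
collar: 48.5 × 1.7 = 82.45 → 82.
button band: 6 × 1.7 = 10.20 → 10.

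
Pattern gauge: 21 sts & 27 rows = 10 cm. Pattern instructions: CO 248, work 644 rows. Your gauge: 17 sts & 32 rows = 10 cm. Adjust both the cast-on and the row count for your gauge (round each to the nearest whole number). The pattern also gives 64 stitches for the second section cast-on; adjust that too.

Stitches: 248 × 17/21 = 200.76 → 201.
Rows: 644 × 32/27 = 763.26 → 763.
second section cast-on: 64 × 17/21 = 51.81 → 52.

Cast on 201 stitches; work 763 rows; second section cast-on 52 stitches.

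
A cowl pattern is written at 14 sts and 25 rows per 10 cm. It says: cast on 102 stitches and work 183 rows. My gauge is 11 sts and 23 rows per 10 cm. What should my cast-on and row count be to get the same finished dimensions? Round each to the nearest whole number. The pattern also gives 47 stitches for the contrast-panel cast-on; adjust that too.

Stitches: 102 × 11/14 = 80.14 → 80.
Rows: 183 × 23/25 = 168.36 → 168.
contrast-panel cast-on: 47 × 11/14 = 36.93 → 37.

Cast on 80 stitches; work 168 rows; contrast-panel cast-on 37 stitches.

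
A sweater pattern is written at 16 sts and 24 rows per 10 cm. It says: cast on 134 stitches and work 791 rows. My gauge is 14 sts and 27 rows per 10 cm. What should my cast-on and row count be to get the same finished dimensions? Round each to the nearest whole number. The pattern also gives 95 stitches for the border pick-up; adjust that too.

Cast on 117 stitches; work 890 rows; border pick-up 83 stitches.

Stitches: 134 × 14/16 = 117.25 → 117.
Rows: 791 × 27/24 = 889.88 → 890.
border pick-up: 95 × 14/16 = 83.12 → 83.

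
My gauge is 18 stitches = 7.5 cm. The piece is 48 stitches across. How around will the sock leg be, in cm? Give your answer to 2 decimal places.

18 stitches / 7.5 cm = 2.4 stitches per cm.
48 / 2.4 = 20.000 cm.

20.00 cm.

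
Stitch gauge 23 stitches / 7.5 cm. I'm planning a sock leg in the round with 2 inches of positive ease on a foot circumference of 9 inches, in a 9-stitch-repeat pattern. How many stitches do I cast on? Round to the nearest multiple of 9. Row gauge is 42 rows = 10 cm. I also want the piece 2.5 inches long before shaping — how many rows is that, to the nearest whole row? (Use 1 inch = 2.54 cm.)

Finished = 9 + 2 = 11 inches.
11 inches × 2.54 = 27.94 cm.
23/7.5 = 3.067 sts per cm; 27.94 × 3.067 = 85.68 sts.
Nearest multiple of 9 → 90.
2.5 inches = 6.35 cm; × 4.2 = 26.67 → 27 rows.

Cast on 90 stitches; work 27 rows.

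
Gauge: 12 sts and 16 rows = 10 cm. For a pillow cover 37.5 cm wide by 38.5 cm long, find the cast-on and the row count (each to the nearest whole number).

Cast on 45 stitches and work 62 rows.

Stitch gauge = 12/10 = 1.2 sts/cm; 37.5 × 1.2 = 45.00 → 45 sts.
Row gauge = 16/10 = 1.6 rows/cm; 38.5 × 1.6 = 61.60 → 62 rows.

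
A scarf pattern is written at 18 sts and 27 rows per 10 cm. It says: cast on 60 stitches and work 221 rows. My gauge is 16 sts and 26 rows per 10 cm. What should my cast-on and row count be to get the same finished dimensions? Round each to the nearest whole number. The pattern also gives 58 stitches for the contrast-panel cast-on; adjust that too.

Cast on 53 stitches; work 213 rows; contrast-panel cast-on 52 stitches.

Stitches: 60 × 16/18 = 53.33 → 53.
Rows: 221 × 26/27 = 212.81 → 213.
contrast-panel cast-on: 58 × 16/18 = 51.56 → 52.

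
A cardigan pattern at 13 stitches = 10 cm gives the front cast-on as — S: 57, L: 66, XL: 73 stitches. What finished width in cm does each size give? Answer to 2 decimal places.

S 43.85 cm; L 50.77 cm; XL 56.15 cm.

13/10 = 1.3 sts per cm.
S: 57 / 1.3 = 43.846 → 43.85 cm.
L: 66 / 1.3 = 50.769 → 50.77 cm.
XL: 73 / 1.3 = 56.154 → 56.15 cm.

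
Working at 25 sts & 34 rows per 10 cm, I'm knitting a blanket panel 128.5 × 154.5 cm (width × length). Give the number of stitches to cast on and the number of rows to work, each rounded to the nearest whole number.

Cast on 321 stitches and work 525 rows.

Stitch gauge = 25/10 = 2.5 sts/cm; 128.5 × 2.5 = 321.25 → 321 sts.
Row gauge = 34/10 = 3.4 rows/cm; 154.5 × 3.4 = 525.30 → 525 rows.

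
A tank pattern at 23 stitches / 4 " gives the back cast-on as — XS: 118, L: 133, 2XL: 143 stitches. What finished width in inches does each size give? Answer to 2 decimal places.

XS 20.52 inches; L 23.13 inches; 2XL 24.87 inches.

23/4 = 5.75 sts per in.
XS: 118 / 5.75 = 20.522 → 20.52 in.
L: 133 / 5.75 = 23.130 → 23.13 in.
2XL: 143 / 5.75 = 24.870 → 24.87 in.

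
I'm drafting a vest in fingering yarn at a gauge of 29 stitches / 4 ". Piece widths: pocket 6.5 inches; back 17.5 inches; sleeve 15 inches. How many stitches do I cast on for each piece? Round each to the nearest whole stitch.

Rate = 29/4 = 7.25 sts per in.
pocket: 6.5 × 7.25 = 47.12 → 47.
back: 17.5 × 7.25 = 126.88 → 127.
sleeve: 15 × 7.25 = 108.75 → 109.

pocket 47; back 127; sleeve 109.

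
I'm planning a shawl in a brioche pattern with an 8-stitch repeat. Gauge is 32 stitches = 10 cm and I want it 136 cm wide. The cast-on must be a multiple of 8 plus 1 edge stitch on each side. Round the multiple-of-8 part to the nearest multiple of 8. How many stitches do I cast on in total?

CO 434 sts.

32 / 10 = 3.2 sts per cm.
136 × 3.2 = 435.20 sts.
Less 2 edge sts → 433.20 for the repeat.
Nearest multiple of 8: 432.
Add back 2 edge sts → 434.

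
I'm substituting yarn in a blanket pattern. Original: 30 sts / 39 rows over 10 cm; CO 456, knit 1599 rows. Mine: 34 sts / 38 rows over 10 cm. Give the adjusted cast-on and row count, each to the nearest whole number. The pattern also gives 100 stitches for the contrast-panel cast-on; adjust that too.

Cast on 517 stitches; work 1558 rows; contrast-panel cast-on 113 stitches.

Stitches: 456 × 34/30 = 516.80 → 517.
Rows: 1599 × 38/39 = 1558.00 → 1558.
contrast-panel cast-on: 100 × 34/30 = 113.33 → 113.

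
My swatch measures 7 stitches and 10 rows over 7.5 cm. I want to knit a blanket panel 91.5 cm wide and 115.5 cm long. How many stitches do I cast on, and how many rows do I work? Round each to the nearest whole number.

Stitch gauge = 7/7.5 = 0.933 sts/cm; 91.5 × 0.933 = 85.40 → 85 sts.
Row gauge = 10/7.5 = 1.333 rows/cm; 115.5 × 1.333 = 154.00 → 154 rows.

Cast on 85 stitches and work 154 rows.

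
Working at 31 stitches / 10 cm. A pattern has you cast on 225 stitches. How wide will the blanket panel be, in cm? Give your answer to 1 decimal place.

31 stitches / 10 cm = 3.1 stitches per cm.
225 / 3.1 = 72.58 cm.

72.6 cm.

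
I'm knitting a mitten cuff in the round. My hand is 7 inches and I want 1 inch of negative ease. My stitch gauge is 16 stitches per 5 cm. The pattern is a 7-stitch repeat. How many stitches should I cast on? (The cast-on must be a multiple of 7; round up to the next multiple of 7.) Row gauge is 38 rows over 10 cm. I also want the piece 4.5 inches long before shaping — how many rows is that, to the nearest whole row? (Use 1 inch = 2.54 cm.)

Cast on 49 stitches; work 43 rows.

Finished = 7 − 1 = 6 inches.
6 inches × 2.54 = 15.24 cm.
16/5 = 3.2 sts per cm; 15.24 × 3.2 = 48.77 sts.
Next multiple of 7 → 49.
4.5 inches = 11.43 cm; × 3.8 = 43.43 → 43 rows.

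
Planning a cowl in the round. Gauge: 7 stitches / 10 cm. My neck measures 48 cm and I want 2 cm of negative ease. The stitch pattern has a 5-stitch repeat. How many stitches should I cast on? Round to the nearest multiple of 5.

30 stitches.

Finished = 48 − 2 = 46 cm.
7 / 10 = 0.7 sts/cm.
46 × 0.7 = 32.20 sts.
Nearest multiple of 5: 30.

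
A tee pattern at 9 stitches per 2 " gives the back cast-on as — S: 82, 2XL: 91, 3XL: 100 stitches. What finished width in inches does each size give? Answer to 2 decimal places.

9/2 = 4.5 sts per in.
S: 82 / 4.5 = 18.222 → 18.22 in.
2XL: 91 / 4.5 = 20.222 → 20.22 in.
3XL: 100 / 4.5 = 22.222 → 22.22 in.

S 18.22 inches; 2XL 20.22 inches; 3XL 22.22 inches.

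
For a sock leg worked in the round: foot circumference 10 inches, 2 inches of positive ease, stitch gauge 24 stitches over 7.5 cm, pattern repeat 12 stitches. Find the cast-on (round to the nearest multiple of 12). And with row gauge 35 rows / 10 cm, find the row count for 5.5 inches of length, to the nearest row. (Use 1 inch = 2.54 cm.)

Finished = 10 + 2 = 12 inches.
12 inches × 2.54 = 30.48 cm.
24/7.5 = 3.2 sts per cm; 30.48 × 3.2 = 97.54 sts.
Nearest multiple of 12 → 96.
5.5 inches = 13.97 cm; × 3.5 = 48.90 → 49 rows.

Cast on 96 stitches; work 49 rows.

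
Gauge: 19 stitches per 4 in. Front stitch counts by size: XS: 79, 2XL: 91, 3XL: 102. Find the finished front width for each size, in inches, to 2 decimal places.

19/4 = 4.75 sts per in.
XS: 79 / 4.75 = 16.632 → 16.63 in.
2XL: 91 / 4.75 = 19.158 → 19.16 in.
3XL: 102 / 4.75 = 21.474 → 21.47 in.

XS 16.63 inches; 2XL 19.16 inches; 3XL 21.47 inches.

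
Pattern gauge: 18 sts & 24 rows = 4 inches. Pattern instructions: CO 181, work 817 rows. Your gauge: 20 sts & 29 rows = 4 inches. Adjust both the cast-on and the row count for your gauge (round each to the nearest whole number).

Stitches: 181 × 20/18 = 201.11 → 201.
Rows: 817 × 29/24 = 987.21 → 987.

Cast on 201 stitches; work 987 rows.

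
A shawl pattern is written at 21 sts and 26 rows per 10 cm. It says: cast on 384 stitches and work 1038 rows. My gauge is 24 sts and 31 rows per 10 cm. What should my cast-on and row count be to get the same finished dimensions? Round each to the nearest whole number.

Cast on 439 stitches; work 1238 rows.

Stitches: 384 × 24/21 = 438.86 → 439.
Rows: 1038 × 31/26 = 1237.62 → 1238.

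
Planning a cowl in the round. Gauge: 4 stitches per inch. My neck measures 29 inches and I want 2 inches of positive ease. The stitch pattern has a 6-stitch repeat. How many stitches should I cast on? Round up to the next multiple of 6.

Finished = 29 + 2 = 31 inches.
4 / 1 = 4 sts/in.
31 × 4 = 124.00 sts.
Next multiple of 6: 126.

Cast on 126 stitches.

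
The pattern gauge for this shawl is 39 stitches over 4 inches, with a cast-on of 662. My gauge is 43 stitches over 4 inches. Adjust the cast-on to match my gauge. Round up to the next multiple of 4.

Scale factor = 43 / 39 = 1.103.
662 × 43 / 39 = 729.90 sts.
→ 732 sts.

732 stitches.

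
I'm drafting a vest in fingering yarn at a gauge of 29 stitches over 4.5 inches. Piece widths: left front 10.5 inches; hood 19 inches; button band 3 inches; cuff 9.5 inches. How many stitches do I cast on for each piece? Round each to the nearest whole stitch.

left front 68; hood 122; button band 19; cuff 61.

Rate = 29/4.5 = 6.444 sts per in.
left front: 10.5 × 6.444 = 67.67 → 68.
hood: 19 × 6.444 = 122.44 → 122.
button band: 3 × 6.444 = 19.33 → 19.
cuff: 9.5 × 6.444 = 61.22 → 61.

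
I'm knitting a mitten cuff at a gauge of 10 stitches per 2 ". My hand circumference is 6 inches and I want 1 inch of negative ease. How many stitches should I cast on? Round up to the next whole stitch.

Finished = 6 − 1 = 5 in.
10 / 2 = 5 sts per inch.
5.00 × 5 = 25.00 sts.

CO 25 sts.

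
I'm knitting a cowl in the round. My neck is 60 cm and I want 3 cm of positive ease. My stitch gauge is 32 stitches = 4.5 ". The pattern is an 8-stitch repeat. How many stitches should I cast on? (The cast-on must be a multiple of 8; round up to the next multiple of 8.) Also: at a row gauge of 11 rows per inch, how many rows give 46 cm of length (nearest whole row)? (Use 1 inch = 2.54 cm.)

Cast on 184 stitches; work 199 rows.

Finished = 60 + 3 = 63 cm.
63 cm × 1/2.54 = 24.80 inches.
32/4.5 = 7.111 sts per in; 24.80 × 7.111 = 176.38 sts.
Next multiple of 8 → 184.
46 cm = 18.11 inches; × 11 = 199.21 → 199 rows.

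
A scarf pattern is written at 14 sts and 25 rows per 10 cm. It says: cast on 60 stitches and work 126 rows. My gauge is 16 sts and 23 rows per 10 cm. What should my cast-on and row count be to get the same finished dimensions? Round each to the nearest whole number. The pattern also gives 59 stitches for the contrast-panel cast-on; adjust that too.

Cast on 69 stitches; work 116 rows; contrast-panel cast-on 67 stitches.

Stitches: 60 × 16/14 = 68.57 → 69.
Rows: 126 × 23/25 = 115.92 → 116.
contrast-panel cast-on: 59 × 16/14 = 67.43 → 67.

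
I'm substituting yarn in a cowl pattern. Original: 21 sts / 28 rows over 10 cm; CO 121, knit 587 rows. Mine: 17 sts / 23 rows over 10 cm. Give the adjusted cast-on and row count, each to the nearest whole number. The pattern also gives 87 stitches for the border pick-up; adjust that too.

Cast on 98 stitches; work 482 rows; border pick-up 70 stitches.

Stitches: 121 × 17/21 = 97.95 → 98.
Rows: 587 × 23/28 = 482.18 → 482.
border pick-up: 87 × 17/21 = 70.43 → 70.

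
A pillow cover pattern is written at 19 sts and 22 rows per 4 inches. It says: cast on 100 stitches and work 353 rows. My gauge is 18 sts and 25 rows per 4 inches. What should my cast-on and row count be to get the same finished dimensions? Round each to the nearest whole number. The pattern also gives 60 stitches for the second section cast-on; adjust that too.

Stitches: 100 × 18/19 = 94.74 → 95.
Rows: 353 × 25/22 = 401.14 → 401.
second section cast-on: 60 × 18/19 = 56.84 → 57.

Cast on 95 stitches; work 401 rows; second section cast-on 57 stitches.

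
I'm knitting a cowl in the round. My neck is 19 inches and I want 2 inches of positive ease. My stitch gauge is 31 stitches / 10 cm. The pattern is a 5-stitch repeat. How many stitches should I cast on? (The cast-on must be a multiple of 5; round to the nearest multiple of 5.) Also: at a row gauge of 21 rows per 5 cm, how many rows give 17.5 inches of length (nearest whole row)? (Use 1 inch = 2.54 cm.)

Cast on 165 stitches; work 187 rows.

Finished = 19 + 2 = 21 inches.
21 inches × 2.54 = 53.34 cm.
31/10 = 3.1 sts per cm; 53.34 × 3.1 = 165.35 sts.
Nearest multiple of 5 → 165.
17.5 inches = 44.45 cm; × 4.2 = 186.69 → 187 rows.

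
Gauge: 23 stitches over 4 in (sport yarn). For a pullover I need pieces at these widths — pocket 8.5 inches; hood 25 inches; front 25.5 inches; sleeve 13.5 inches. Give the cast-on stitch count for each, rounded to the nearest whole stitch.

Rate = 23/4 = 5.75 sts per in.
pocket: 8.5 × 5.75 = 48.88 → 49.
hood: 25 × 5.75 = 143.75 → 144.
front: 25.5 × 5.75 = 146.62 → 147.
sleeve: 13.5 × 5.75 = 77.62 → 78.

pocket 49; hood 144; front 147; sleeve 78.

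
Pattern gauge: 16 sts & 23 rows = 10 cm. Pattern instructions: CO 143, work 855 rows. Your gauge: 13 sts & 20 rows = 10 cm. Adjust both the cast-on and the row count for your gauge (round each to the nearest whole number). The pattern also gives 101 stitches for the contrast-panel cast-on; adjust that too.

Stitches: 143 × 13/16 = 116.19 → 116.
Rows: 855 × 20/23 = 743.48 → 743.
contrast-panel cast-on: 101 × 13/16 = 82.06 → 82.

Cast on 116 stitches; work 743 rows; contrast-panel cast-on 82 stitches.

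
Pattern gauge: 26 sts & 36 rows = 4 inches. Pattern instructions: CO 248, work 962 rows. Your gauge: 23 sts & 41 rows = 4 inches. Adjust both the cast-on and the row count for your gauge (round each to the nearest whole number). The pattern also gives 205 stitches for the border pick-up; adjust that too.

Cast on 219 stitches; work 1096 rows; border pick-up 181 stitches.

Stitches: 248 × 23/26 = 219.38 → 219.
Rows: 962 × 41/36 = 1095.61 → 1096.
border pick-up: 205 × 23/26 = 181.35 → 181.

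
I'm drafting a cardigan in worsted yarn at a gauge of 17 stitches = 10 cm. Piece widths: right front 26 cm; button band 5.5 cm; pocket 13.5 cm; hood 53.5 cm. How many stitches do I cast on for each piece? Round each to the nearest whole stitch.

right front 44; button band 9; pocket 23; hood 91.

Rate = 17/10 = 1.7 sts per cm.
right front: 26 × 1.7 = 44.20 → 44.
button band: 5.5 × 1.7 = 9.35 → 9.
pocket: 13.5 × 1.7 = 22.95 → 23.
hood: 53.5 × 1.7 = 90.95 → 91.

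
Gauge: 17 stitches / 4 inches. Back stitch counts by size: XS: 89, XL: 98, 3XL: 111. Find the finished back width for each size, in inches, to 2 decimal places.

17/4 = 4.25 sts per in.
XS: 89 / 4.25 = 20.941 → 20.94 in.
XL: 98 / 4.25 = 23.059 → 23.06 in.
3XL: 111 / 4.25 = 26.118 → 26.12 in.

XS 20.94 inches; XL 23.06 inches; 3XL 26.12 inches.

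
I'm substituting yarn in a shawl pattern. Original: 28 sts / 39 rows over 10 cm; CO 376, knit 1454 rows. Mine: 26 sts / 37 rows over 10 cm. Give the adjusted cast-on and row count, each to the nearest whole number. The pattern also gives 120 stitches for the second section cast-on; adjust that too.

Cast on 349 stitches; work 1379 rows; second section cast-on 111 stitches.

Stitches: 376 × 26/28 = 349.14 → 349.
Rows: 1454 × 37/39 = 1379.44 → 1379.
second section cast-on: 120 × 26/28 = 111.43 → 111.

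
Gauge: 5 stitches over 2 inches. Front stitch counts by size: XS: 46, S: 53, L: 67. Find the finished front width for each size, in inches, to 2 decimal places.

5/2 = 2.5 sts per in.
XS: 46 / 2.5 = 18.400 → 18.40 in.
S: 53 / 2.5 = 21.200 → 21.20 in.
L: 67 / 2.5 = 26.800 → 26.80 in.

XS 18.40 inches; S 21.20 inches; L 26.80 inches.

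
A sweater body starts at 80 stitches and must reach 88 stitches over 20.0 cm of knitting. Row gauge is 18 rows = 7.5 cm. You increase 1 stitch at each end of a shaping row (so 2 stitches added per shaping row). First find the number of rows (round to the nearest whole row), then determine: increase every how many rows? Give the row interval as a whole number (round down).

Increase every 12th row.

Rows = 20.0 × 2.4 = 48.0 → 48 rows.
Stitches to add: 8 → 4 shaping rows (at 2 st each).
48 / 4 = 12.00 → every 12 rows.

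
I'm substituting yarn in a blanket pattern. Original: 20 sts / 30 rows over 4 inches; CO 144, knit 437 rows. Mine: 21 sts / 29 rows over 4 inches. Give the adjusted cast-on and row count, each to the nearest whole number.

Stitches: 144 × 21/20 = 151.20 → 151.
Rows: 437 × 29/30 = 422.43 → 422.

Cast on 151 stitches; work 422 rows.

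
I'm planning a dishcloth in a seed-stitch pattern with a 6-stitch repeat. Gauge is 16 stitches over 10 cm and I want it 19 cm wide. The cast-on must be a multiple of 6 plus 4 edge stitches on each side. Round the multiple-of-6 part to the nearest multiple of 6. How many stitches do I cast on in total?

32 stitches.

16 / 10 = 1.6 sts per cm.
19 × 1.6 = 30.40 sts.
Less 8 edge sts → 22.40 for the repeat.
Nearest multiple of 6: 24.
Add back 8 edge sts → 32.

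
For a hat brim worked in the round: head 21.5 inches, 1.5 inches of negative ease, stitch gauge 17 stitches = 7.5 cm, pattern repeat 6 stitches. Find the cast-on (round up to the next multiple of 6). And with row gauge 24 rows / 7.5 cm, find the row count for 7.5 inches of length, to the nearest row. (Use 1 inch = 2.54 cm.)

Cast on 120 stitches; work 61 rows.

Finished = 21.5 − 1.5 = 20 inches.
20 inches × 2.54 = 50.80 cm.
17/7.5 = 2.267 sts per cm; 50.80 × 2.267 = 115.15 sts.
Next multiple of 6 → 120.
7.5 inches = 19.05 cm; × 3.2 = 60.96 → 61 rows.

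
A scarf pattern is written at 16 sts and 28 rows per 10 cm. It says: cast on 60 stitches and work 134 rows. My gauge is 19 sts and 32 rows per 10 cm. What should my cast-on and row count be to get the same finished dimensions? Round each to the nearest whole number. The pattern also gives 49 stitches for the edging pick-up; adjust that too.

Cast on 71 stitches; work 153 rows; edging pick-up 58 stitches.

Stitches: 60 × 19/16 = 71.25 → 71.
Rows: 134 × 32/28 = 153.14 → 153.
edging pick-up: 49 × 19/16 = 58.19 → 58.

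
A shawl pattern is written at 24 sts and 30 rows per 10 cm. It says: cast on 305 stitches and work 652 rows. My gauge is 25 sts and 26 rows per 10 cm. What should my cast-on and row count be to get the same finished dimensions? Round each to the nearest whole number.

Cast on 318 stitches; work 565 rows.

Stitches: 305 × 25/24 = 317.71 → 318.
Rows: 652 × 26/30 = 565.07 → 565.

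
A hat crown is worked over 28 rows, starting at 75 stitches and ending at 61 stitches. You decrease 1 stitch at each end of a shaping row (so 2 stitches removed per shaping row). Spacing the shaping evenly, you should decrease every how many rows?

Stitches to remove: |61 − 75| = 14.
Shaping rows needed: 14 / 2 = 7.
28 rows / 7 = every 4 rows.

Decrease every 4th row.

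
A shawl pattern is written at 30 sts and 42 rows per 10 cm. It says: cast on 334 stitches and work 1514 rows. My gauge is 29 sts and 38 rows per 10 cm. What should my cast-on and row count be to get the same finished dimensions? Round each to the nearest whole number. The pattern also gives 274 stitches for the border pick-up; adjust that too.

Cast on 323 stitches; work 1370 rows; border pick-up 265 stitches.

Stitches: 334 × 29/30 = 322.87 → 323.
Rows: 1514 × 38/42 = 1369.81 → 1370.
border pick-up: 274 × 29/30 = 264.87 → 265.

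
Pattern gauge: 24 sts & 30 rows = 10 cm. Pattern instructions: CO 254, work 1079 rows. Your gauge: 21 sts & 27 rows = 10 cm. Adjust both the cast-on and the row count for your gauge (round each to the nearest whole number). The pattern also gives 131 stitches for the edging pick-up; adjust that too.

Cast on 222 stitches; work 971 rows; edging pick-up 115 stitches.

Stitches: 254 × 21/24 = 222.25 → 222.
Rows: 1079 × 27/30 = 971.10 → 971.
edging pick-up: 131 × 21/24 = 114.62 → 115.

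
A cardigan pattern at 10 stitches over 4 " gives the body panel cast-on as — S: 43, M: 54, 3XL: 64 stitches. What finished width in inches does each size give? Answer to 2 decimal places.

10/4 = 2.5 sts per in.
S: 43 / 2.5 = 17.200 → 17.20 in.
M: 54 / 2.5 = 21.600 → 21.60 in.
3XL: 64 / 2.5 = 25.600 → 25.60 in.

S 17.20 inches; M 21.60 inches; 3XL 25.60 inches.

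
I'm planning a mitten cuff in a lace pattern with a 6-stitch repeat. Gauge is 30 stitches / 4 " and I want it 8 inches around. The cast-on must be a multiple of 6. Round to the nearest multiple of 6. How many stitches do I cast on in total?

CO 60 sts.

30 / 4 = 7.5 sts per inch.
8 × 7.5 = 60.00 sts.
Nearest multiple of 6: 60.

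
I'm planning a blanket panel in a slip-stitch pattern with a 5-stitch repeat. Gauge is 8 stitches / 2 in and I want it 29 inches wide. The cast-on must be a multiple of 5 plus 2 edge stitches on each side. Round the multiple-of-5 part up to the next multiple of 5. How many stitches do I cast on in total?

8 / 2 = 4 sts per inch.
29 × 4 = 116.00 sts.
Less 4 edge sts → 112.00 for the repeat.
Next multiple of 5: 115.
Add back 4 edge sts → 119.

Cast on 119 stitches.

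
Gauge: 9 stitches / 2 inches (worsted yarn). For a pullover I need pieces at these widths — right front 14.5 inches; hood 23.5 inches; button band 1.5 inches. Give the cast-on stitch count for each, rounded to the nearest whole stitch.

Rate = 9/2 = 4.5 sts per in.
right front: 14.5 × 4.5 = 65.25 → 65.
hood: 23.5 × 4.5 = 105.75 → 106.
button band: 1.5 × 4.5 = 6.75 → 7.

right front 65; hood 106; button band 7.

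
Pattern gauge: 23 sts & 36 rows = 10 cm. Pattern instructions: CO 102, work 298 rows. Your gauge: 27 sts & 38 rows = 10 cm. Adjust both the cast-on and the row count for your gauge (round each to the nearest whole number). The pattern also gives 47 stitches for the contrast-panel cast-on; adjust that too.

Cast on 120 stitches; work 315 rows; contrast-panel cast-on 55 stitches.

Stitches: 102 × 27/23 = 119.74 → 120.
Rows: 298 × 38/36 = 314.56 → 315.
contrast-panel cast-on: 47 × 27/23 = 55.17 → 55.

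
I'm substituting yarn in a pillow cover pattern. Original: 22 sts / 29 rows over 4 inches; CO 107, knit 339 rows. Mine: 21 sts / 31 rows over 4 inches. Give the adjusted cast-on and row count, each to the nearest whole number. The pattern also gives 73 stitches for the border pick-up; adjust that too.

Stitches: 107 × 21/22 = 102.14 → 102.
Rows: 339 × 31/29 = 362.38 → 362.
border pick-up: 73 × 21/22 = 69.68 → 70.

Cast on 102 stitches; work 362 rows; border pick-up 70 stitches.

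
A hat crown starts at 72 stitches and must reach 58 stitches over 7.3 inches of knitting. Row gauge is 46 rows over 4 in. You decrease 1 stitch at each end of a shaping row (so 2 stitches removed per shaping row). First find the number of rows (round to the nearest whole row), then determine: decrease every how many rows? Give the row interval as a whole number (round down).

Decrease every 12th row.

Rows = 7.3 × 11.5 = 84.0 → 84 rows.
Stitches to remove: 14 → 7 shaping rows (at 2 st each).
84 / 7 = 12.00 → every 12 rows.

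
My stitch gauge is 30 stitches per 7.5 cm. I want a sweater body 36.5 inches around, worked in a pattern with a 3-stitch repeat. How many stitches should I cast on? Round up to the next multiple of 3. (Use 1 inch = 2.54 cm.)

36.5 in = 36.5 × 2.54 = 92.71 cm.
30 / 7.5 = 4 sts/cm.
92.71 × 4 = 370.84 sts.
→ 372.

Cast on 372 stitches.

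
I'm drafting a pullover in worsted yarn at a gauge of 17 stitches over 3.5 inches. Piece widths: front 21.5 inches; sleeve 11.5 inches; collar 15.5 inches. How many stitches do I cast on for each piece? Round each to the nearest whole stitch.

front 104; sleeve 56; collar 75.

Rate = 17/3.5 = 4.857 sts per in.
front: 21.5 × 4.857 = 104.43 → 104.
sleeve: 11.5 × 4.857 = 55.86 → 56.
collar: 15.5 × 4.857 = 75.29 → 75.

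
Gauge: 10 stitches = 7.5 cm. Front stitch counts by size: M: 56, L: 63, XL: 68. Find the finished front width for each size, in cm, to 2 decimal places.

10/7.5 = 1.333 sts per cm.
M: 56 / 1.333 = 42.000 → 42.00 cm.
L: 63 / 1.333 = 47.250 → 47.25 cm.
XL: 68 / 1.333 = 51.000 → 51.00 cm.

M 42.00 cm; L 47.25 cm; XL 51.00 cm.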